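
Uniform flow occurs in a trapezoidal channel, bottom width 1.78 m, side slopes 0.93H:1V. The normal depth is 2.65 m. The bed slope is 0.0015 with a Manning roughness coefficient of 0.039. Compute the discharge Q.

With bottom width b = 1.78 m and side slope z = 0.93: A = (b + zy)y = (1.78 + 0.93×2.65)×2.65 = 11.25 m²; P = b + 2y√(1+z²) = 1.78 + 2×2.65×1.366 = 9.018 m.
Hydraulic radius R = A/P = 11.25/9.018 = 1.247 m.
Manning's equation: Q = (1/n) A R^(2/3) S^(1/2) = (1/0.039) × 11.25 × 1.247^(2/3) × 0.0015^(1/2) = 12.9 m³/s.

Q = 12.9 m³/s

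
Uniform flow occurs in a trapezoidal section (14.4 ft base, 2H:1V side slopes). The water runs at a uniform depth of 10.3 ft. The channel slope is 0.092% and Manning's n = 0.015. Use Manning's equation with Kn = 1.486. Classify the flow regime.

subcritical

With bottom width b = 14.4 ft and side slope z = 2: A = (b + zy)y = (14.4 + 2×10.3)×10.3 = 360.5 ft²; P = b + 2y√(1+z²) = 14.4 + 2×10.3×2.236 = 60.46 ft.
Hydraulic radius R = A/P = 360.5/60.46 = 5.962 ft.
V = (1.486/n) R^(2/3) √S = (1.486/0.015) × 5.962^(2/3) × √0.00092 = 9.88 ft/s. Hydraulic depth D_h = A/T = 360.5/55.6 = 6.484 ft.
Froude number Fr = V/√(g·D_h) = 9.88/√(32.2×6.484) = 0.684, which is less than 1, so the flow is subcritical.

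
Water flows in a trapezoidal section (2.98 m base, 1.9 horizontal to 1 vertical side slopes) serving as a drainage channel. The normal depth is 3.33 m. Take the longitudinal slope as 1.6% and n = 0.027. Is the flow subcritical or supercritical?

With bottom width b = 2.98 m and side slope z = 1.9: A = (b + zy)y = (2.98 + 1.9×3.33)×3.33 = 30.99 m²; P = b + 2y√(1+z²) = 2.98 + 2×3.33×2.147 = 17.28 m.
Hydraulic radius R = A/P = 30.99/17.28 = 1.794 m.
V = (1/n) R^(2/3) √S = (1/0.027) × 1.794^(2/3) × √0.016 = 6.916 m/s. Hydraulic depth D_h = A/T = 30.99/15.63 = 1.982 m.
Froude number Fr = V/√(g·D_h) = 6.916/√(9.81×1.982) = 1.57, which is greater than 1, so the flow is supercritical.

supercritical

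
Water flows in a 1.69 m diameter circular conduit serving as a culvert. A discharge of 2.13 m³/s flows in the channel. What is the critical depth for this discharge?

At critical depth, Q² T / (g A³) = 1, i.e. A³/T = Q²/g = 2.13²/9.81 = 0.4625.
Trying y = 0.826 m: A³/T = 0.7654 — over.
Trying y = 0.606 m: A³/T = 0.2333 — short.
Trying y = 0.724 m: A³/T = 0.4622 — ≈ 0.4625.

y_c = 0.724 m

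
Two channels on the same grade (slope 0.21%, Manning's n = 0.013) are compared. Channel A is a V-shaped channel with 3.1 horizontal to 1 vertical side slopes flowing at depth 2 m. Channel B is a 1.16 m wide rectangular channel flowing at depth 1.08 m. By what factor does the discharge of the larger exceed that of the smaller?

18.3

Channel A: For a triangular section with side slope z = 3.1: A = zy² = 3.1×2² = 12.4 m²; P = 2y√(1+z²) = 2×2×3.257 = 13.03 m. Hydraulic radius R = A/P = 12.4/13.03 = 0.9517 m. Q_A = (1/0.013)·12.4·0.9517^(2/3)·√0.0021 = 42.29 m³/s.
Channel B: Flow area A = b·y = 1.16 × 1.08 = 1.253 m². Wetted perimeter P = b + 2y = 1.16 + 2×1.08 = 3.32 m. Hydraulic radius R = A/P = 1.253/3.32 = 0.3773 m. Q_B = (1/0.013)·1.253·0.3773^(2/3)·√0.0021 = 2.306 m³/s.
The larger discharge is 42.29 m³/s and the smaller is 2.306 m³/s; the ratio is 18.3.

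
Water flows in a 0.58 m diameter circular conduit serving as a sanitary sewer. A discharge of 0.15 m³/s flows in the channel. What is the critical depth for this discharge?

At critical depth, Q² T / (g A³) = 1, i.e. A³/T = Q²/g = 0.15²/9.81 = 0.002294.
Trying y = 0.179 m: A³/T = 0.000622 — too small.
Trying y = 0.315 m: A³/T = 0.005451 — too large.
Trying y = 0.251 m: A³/T = 0.002288 — matches.

y_c = 0.251 m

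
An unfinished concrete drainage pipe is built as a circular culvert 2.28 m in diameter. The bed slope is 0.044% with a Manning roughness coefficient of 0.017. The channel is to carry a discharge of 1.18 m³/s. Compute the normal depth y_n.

y_n = 0.918 m

Manning's equation rearranged: A R^(2/3) = nQ / (1·√S) = 0.017 × 1.18 / (√0.00044) = 0.9563.
Trying y = 0.762 m: A R^(2/3) = 0.6762 — too small.
Trying y = 1.1 m: A R^(2/3) = 1.32 — too large.
Trying y = 0.918 m: A R^(2/3) = 0.9573 — ≈ 0.9563.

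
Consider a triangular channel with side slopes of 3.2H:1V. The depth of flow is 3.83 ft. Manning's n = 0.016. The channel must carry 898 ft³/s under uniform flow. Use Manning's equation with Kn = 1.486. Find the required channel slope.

For a triangular section with side slope z = 3.2: A = zy² = 3.2×3.83² = 46.94 ft²; P = 2y√(1+z²) = 2×3.83×3.353 = 25.68 ft.
Hydraulic radius R = A/P = 46.94/25.68 = 1.828 ft.
From Manning's equation, S = [nQ / (1.486 A R^(2/3))]² = [0.016 × 898 / (1.486 × 46.94 × 1.828^(2/3))]² = 0.019.

S = 0.019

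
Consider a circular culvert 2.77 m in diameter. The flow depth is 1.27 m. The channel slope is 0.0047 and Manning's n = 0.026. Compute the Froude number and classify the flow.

For a circular section of diameter D = 2.77 m at depth y = 1.27 m, the central angle is θ = 2 arccos(1 − 2y/D) = 2.975 rad. Then A = (D²/8)(θ − sin θ) = 2.695 m² and P = Dθ/2 = 4.121 m.
Hydraulic radius R = A/P = 2.695/4.121 = 0.654 m.
V = (1/n) R^(2/3) √S = (1/0.026) × 0.654^(2/3) × √0.0047 = 1.987 m/s. Hydraulic depth D_h = A/T = 2.695/2.76 = 0.9763 m.
Froude number Fr = V/√(g·D_h) = 1.987/√(9.81×0.9763) = 0.642, which is less than 1, so the flow is subcritical.

subcritical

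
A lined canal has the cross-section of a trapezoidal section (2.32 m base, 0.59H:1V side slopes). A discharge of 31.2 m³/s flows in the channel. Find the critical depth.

y_c = 2.18 m

At critical depth, Q² T / (g A³) = 1, i.e. A³/T = Q²/g = 31.2²/9.81 = 99.23.
Trying y = 1.8 m: A³/T = 50.76 — too small.
Trying y = 2.46 m: A³/T = 152.9 — too large.
Trying y = 2.18 m: A³/T = 99.31 — ≈ 99.23.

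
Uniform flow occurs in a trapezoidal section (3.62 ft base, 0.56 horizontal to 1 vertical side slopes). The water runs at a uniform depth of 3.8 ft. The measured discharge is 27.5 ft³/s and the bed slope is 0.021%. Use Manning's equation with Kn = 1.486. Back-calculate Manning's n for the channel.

n = 0.025

With bottom width b = 3.62 ft and side slope z = 0.56: A = (b + zy)y = (3.62 + 0.56×3.8)×3.8 = 21.84 ft²; P = b + 2y√(1+z²) = 3.62 + 2×3.8×1.146 = 12.33 ft.
Hydraulic radius R = A/P = 21.84/12.33 = 1.771 ft.
Rearranging Manning's equation: n = (1.486/Q) A R^(2/3) S^(1/2) = (1.486/27.5) × 21.84 × 1.771^(2/3) × √0.00021 = 0.025.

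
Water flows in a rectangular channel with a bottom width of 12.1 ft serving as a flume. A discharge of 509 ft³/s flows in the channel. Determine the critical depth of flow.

For a rectangular channel, critical depth y_c = (q²/g)^(1/3) where q = Q/b = 509/12.1 = 42.07 ft²/s.
So y_c = (42.07²/32.2)^(1/3) = 3.8 ft.

y_c = 3.8 ft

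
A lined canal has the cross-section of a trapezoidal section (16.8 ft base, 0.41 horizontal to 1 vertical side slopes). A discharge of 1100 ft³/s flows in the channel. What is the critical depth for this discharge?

y_c = 4.9 ft

At critical depth, Q² T / (g A³) = 1, i.e. A³/T = Q²/g = 1100²/32.2 = 37580.
Trying y = 3.36 ft: A³/T = 11650 — short.
Trying y = 4.9 ft: A³/T = 37610 — ≈ 37580.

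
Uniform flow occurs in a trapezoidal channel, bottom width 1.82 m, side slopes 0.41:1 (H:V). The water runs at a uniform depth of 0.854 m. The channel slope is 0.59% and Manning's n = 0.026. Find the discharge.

With bottom width b = 1.82 m and side slope z = 0.41: A = (b + zy)y = (1.82 + 0.41×0.854)×0.854 = 1.853 m²; P = b + 2y√(1+z²) = 1.82 + 2×0.854×1.081 = 3.666 m.
Hydraulic radius R = A/P = 1.853/3.666 = 0.5055 m.
Manning's equation: Q = (1/n) A R^(2/3) S^(1/2) = (1/0.026) × 1.853 × 0.5055^(2/3) × 0.0059^(1/2) = 3.47 m³/s.

Q = 3.47 m³/s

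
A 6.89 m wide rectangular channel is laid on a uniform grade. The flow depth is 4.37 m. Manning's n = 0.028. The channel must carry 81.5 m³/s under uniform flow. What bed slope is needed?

S = 0.0024

Flow area A = b·y = 6.89 × 4.37 = 30.11 m². Wetted perimeter P = b + 2y = 6.89 + 2×4.37 = 15.63 m.
Hydraulic radius R = A/P = 30.11/15.63 = 1.926 m.
From Manning's equation, S = [nQ / (1 A R^(2/3))]² = [0.028 × 81.5 / (1 × 30.11 × 1.926^(2/3))]² = 0.0024.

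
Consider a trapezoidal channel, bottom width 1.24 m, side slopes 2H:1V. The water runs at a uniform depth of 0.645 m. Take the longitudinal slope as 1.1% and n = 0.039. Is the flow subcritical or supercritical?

subcritical

With bottom width b = 1.24 m and side slope z = 2: A = (b + zy)y = (1.24 + 2×0.645)×0.645 = 1.632 m²; P = b + 2y√(1+z²) = 1.24 + 2×0.645×2.236 = 4.125 m.
Hydraulic radius R = A/P = 1.632/4.125 = 0.3956 m.
V = (1/n) R^(2/3) √S = (1/0.039) × 0.3956^(2/3) × √0.011 = 1.449 m/s. Hydraulic depth D_h = A/T = 1.632/3.82 = 0.4272 m.
Froude number Fr = V/√(g·D_h) = 1.449/√(9.81×0.4272) = 0.708, which is less than 1, so the flow is subcritical.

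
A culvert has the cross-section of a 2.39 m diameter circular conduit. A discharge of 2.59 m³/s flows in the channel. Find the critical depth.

y_c = 0.723 m

At critical depth, Q² T / (g A³) = 1, i.e. A³/T = Q²/g = 2.59²/9.81 = 0.6838.
Try y = 0.818 m: A³/T = 1.103 — high.
Try y = 0.582 m: A³/T = 0.2942 — low.
Try y = 0.723 m: A³/T = 0.6839 — close enough.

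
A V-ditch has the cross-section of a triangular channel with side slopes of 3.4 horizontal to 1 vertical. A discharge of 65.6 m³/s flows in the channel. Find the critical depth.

y_c = 2.38 m

At critical depth, Q² T / (g A³) = 1, i.e. A³/T = Q²/g = 65.6²/9.81 = 438.7.
At y = 1.82 m: A³/T = 115.4 — too small.
At y = 2.38 m: A³/T = 441.4 — ≈ 438.7.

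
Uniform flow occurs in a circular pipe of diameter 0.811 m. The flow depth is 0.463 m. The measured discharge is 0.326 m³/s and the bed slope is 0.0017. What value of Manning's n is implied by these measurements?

n = 0.014

For a circular section of diameter D = 0.811 m at depth y = 0.463 m, the central angle is θ = 2 arccos(1 − 2y/D) = 3.426 rad. Then A = (D²/8)(θ − sin θ) = 0.3048 m² and P = Dθ/2 = 1.389 m.
Hydraulic radius R = A/P = 0.3048/1.389 = 0.2194 m.
Rearranging Manning's equation: n = (1/Q) A R^(2/3) S^(1/2) = (1/0.326) × 0.3048 × 0.2194^(2/3) × √0.0017 = 0.014.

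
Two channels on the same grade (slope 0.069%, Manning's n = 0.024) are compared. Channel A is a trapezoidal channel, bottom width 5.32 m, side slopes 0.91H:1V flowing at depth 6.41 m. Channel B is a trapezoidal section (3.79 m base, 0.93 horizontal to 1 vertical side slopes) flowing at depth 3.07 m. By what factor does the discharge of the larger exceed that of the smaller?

5.34

Channel A: With bottom width b = 5.32 m and side slope z = 0.91: A = (b + zy)y = (5.32 + 0.91×6.41)×6.41 = 71.49 m²; P = b + 2y√(1+z²) = 5.32 + 2×6.41×1.352 = 22.65 m. Hydraulic radius R = A/P = 71.49/22.65 = 3.156 m. Q_A = (1/0.024)·71.49·3.156^(2/3)·√0.00069 = 168.3 m³/s.
Channel B: With bottom width b = 3.79 m and side slope z = 0.93: A = (b + zy)y = (3.79 + 0.93×3.07)×3.07 = 20.4 m²; P = b + 2y√(1+z²) = 3.79 + 2×3.07×1.366 = 12.17 m. Hydraulic radius R = A/P = 20.4/12.17 = 1.676 m. Q_B = (1/0.024)·20.4·1.676^(2/3)·√0.00069 = 31.5 m³/s.
The larger discharge is 168.3 m³/s and the smaller is 31.5 m³/s; the ratio is 5.34.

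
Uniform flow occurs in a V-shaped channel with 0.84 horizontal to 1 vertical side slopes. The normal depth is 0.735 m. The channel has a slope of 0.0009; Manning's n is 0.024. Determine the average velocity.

V = 0.478 m/s

For a triangular section with side slope z = 0.84: A = zy² = 0.84×0.735² = 0.4538 m²; P = 2y√(1+z²) = 2×0.735×1.306 = 1.92 m.
Hydraulic radius R = A/P = 0.4538/1.92 = 0.2364 m.
From Manning's equation, V = (1/n) R^(2/3) S^(1/2) = (1/0.024) × 0.2364^(2/3) × 0.0009^(1/2) = 0.478 m/s.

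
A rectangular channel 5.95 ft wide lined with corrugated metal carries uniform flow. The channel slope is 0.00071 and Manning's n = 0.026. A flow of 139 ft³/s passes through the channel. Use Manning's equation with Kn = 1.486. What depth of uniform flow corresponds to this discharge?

y_n = 8.98 ft

Manning's equation rearranged: A R^(2/3) = nQ / (1.486·√S) = 0.026 × 139 / (1.486 × √0.00071) = 91.27.
Trying y = 7.22 ft: A R^(2/3) = 70.6 — low.
Trying y = 8.98 ft: A R^(2/3) = 91.33 — matches.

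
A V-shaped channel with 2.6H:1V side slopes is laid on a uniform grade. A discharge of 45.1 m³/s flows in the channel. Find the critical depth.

y_c = 2.28 m

At critical depth, Q² T / (g A³) = 1, i.e. A³/T = Q²/g = 45.1²/9.81 = 207.3.
At y = 2.62 m: A³/T = 417.3 — over.
At y = 1.8 m: A³/T = 63.87 — short.
At y = 2.28 m: A³/T = 208.3 — close enough.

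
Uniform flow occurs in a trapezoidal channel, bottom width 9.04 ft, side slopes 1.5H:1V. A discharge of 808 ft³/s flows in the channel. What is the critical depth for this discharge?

At critical depth, Q² T / (g A³) = 1, i.e. A³/T = Q²/g = 808²/32.2 = 20280.
Try y = 4.01 ft: A³/T = 10440 — short.
Try y = 5.44 ft: A³/T = 32300 — over.
Try y = 4.8 ft: A³/T = 20210 — close enough.

y_c = 4.8 ft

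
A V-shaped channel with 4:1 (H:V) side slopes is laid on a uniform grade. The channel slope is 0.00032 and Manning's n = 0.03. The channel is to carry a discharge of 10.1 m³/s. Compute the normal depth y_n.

Manning's equation rearranged: A R^(2/3) = nQ / (1·√S) = 0.03 × 10.1 / (√0.00032) = 16.94.
Trying y = 2.25 m: A R^(2/3) = 21.47 — too large.
Trying y = 2.06 m: A R^(2/3) = 16.97 — matches.

y_n = 2.06 m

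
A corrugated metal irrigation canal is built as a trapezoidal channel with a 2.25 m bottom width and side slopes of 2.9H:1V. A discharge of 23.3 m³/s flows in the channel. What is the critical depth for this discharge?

y_c = 1.34 m

At critical depth, Q² T / (g A³) = 1, i.e. A³/T = Q²/g = 23.3²/9.81 = 55.34.
Trying y = 1.08 m: A³/T = 23.07 — too small.
Trying y = 1.56 m: A³/T = 104.4 — too large.
Trying y = 1.34 m: A³/T = 55.46 — ≈ 55.34.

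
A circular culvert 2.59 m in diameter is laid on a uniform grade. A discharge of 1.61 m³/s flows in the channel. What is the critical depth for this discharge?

y_c = 0.554 m

At critical depth, Q² T / (g A³) = 1, i.e. A³/T = Q²/g = 1.61²/9.81 = 0.2642.
At y = 0.648 m: A³/T = 0.4886 — too large.
At y = 0.414 m: A³/T = 0.0845 — too small.
At y = 0.554 m: A³/T = 0.265 — matches.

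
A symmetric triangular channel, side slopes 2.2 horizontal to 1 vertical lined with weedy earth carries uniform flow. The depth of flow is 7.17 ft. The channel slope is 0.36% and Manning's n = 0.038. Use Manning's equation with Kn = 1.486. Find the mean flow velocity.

V = 5.16 ft/s

For a triangular section with side slope z = 2.2: A = zy² = 2.2×7.17² = 113.1 ft²; P = 2y√(1+z²) = 2×7.17×2.417 = 34.65 ft.
Hydraulic radius R = A/P = 113.1/34.65 = 3.264 ft.
From Manning's equation, V = (1.486/n) R^(2/3) S^(1/2) = (1.486/0.038) × 3.264^(2/3) × 0.0036^(1/2) = 5.16 ft/s.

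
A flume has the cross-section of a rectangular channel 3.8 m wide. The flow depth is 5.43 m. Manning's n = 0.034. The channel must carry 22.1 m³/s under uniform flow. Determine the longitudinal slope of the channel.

Flow area A = b·y = 3.8 × 5.43 = 20.63 m². Wetted perimeter P = b + 2y = 3.8 + 2×5.43 = 14.66 m.
Hydraulic radius R = A/P = 20.63/14.66 = 1.408 m.
From Manning's equation, S = [nQ / (1 A R^(2/3))]² = [0.034 × 22.1 / (1 × 20.63 × 1.408^(2/3))]² = 0.000841.

S = 0.000841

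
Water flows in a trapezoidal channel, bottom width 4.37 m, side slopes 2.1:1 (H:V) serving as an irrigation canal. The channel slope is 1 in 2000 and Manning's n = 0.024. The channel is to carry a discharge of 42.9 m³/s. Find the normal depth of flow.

Manning's equation rearranged: A R^(2/3) = nQ / (1·√S) = 0.024 × 42.9 / (√0.0005) = 46.05.
At y = 2.37 m: A R^(2/3) = 28.23 — too small.
At y = 3.58 m: A R^(2/3) = 68.11 — too large.
At y = 2.99 m: A R^(2/3) = 46.1 — matches.

y_n = 2.99 m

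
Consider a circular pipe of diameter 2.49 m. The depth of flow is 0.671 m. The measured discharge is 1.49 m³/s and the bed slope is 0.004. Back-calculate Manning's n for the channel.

For a circular section of diameter D = 2.49 m at depth y = 0.671 m, the central angle is θ = 2 arccos(1 − 2y/D) = 2.183 rad. Then A = (D²/8)(θ − sin θ) = 1.058 m² and P = Dθ/2 = 2.718 m.
Hydraulic radius R = A/P = 1.058/2.718 = 0.3892 m.
Rearranging Manning's equation: n = (1/Q) A R^(2/3) S^(1/2) = (1/1.49) × 1.058 × 0.3892^(2/3) × √0.004 = 0.0239.

n = 0.0239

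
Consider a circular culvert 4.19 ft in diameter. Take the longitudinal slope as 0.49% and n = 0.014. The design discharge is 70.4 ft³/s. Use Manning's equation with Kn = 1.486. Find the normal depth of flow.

y_n = 2.5 ft

Manning's equation rearranged: A R^(2/3) = nQ / (1.486·√S) = 0.014 × 70.4 / (1.486 × √0.0049) = 9.475.
Trying y = 2.06 ft: A R^(2/3) = 6.91 — low.
Trying y = 2.5 ft: A R^(2/3) = 9.473 — matches.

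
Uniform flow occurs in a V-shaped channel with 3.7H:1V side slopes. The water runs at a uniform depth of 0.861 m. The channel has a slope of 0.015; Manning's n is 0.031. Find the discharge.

For a triangular section with side slope z = 3.7: A = zy² = 3.7×0.861² = 2.743 m²; P = 2y√(1+z²) = 2×0.861×3.833 = 6.6 m.
Hydraulic radius R = A/P = 2.743/6.6 = 0.4156 m.
Manning's equation: Q = (1/n) A R^(2/3) S^(1/2) = (1/0.031) × 2.743 × 0.4156^(2/3) × 0.015^(1/2) = 6.03 m³/s.

Q = 6.03 m³/s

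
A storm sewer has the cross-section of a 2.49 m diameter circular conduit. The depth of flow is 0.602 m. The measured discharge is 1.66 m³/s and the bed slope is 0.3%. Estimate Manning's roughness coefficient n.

For a circular section of diameter D = 2.49 m at depth y = 0.602 m, the central angle is θ = 2 arccos(1 − 2y/D) = 2.056 rad. Then A = (D²/8)(θ − sin θ) = 0.908 m² and P = Dθ/2 = 2.56 m.
Hydraulic radius R = A/P = 0.908/2.56 = 0.3547 m.
Rearranging Manning's equation: n = (1/Q) A R^(2/3) S^(1/2) = (1/1.66) × 0.908 × 0.3547^(2/3) × √0.003 = 0.015.

n = 0.015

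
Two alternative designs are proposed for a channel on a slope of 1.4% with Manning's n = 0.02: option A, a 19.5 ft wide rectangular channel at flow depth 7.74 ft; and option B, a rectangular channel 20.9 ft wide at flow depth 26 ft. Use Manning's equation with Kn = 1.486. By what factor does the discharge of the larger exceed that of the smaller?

Channel A: Flow area A = b·y = 19.5 × 7.74 = 150.9 ft². Wetted perimeter P = b + 2y = 19.5 + 2×7.74 = 34.98 ft. Hydraulic radius R = A/P = 150.9/34.98 = 4.315 ft. Q_A = (1.486/0.02)·150.9·4.315^(2/3)·√0.014 = 3517 ft³/s.
Channel B: Flow area A = b·y = 20.9 × 26 = 543.4 ft². Wetted perimeter P = b + 2y = 20.9 + 2×26 = 72.9 ft. Hydraulic radius R = A/P = 543.4/72.9 = 7.454 ft. Q_B = (1.486/0.02)·543.4·7.454^(2/3)·√0.014 = 18230 ft³/s.
The larger discharge is 18230 ft³/s and the smaller is 3517 ft³/s; the ratio is 5.18.

5.18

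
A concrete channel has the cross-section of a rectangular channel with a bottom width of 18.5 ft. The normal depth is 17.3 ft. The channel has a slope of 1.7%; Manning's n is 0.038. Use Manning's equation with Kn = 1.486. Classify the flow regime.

subcritical

Flow area A = b·y = 18.5 × 17.3 = 320.1 ft². Wetted perimeter P = b + 2y = 18.5 + 2×17.3 = 53.1 ft.
Hydraulic radius R = A/P = 320.1/53.1 = 6.027 ft.
V = (1.486/n) R^(2/3) √S = (1.486/0.038) × 6.027^(2/3) × √0.017 = 16.89 ft/s. Hydraulic depth D_h = A/T = 320.1/18.5 = 17.3 ft.
Froude number Fr = V/√(g·D_h) = 16.89/√(32.2×17.3) = 0.715, which is less than 1, so the flow is subcritical.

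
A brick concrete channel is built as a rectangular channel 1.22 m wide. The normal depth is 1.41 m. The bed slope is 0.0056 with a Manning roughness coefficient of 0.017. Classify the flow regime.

subcritical

Flow area A = b·y = 1.22 × 1.41 = 1.72 m². Wetted perimeter P = b + 2y = 1.22 + 2×1.41 = 4.04 m.
Hydraulic radius R = A/P = 1.72/4.04 = 0.4258 m.
V = (1/n) R^(2/3) √S = (1/0.017) × 0.4258^(2/3) × √0.0056 = 2.491 m/s. Hydraulic depth D_h = A/T = 1.72/1.22 = 1.41 m.
Froude number Fr = V/√(g·D_h) = 2.491/√(9.81×1.41) = 0.67, which is less than 1, so the flow is subcritical.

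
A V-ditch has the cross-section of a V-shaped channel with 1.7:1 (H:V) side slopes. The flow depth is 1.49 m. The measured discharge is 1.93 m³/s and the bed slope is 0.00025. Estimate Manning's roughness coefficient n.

For a triangular section with side slope z = 1.7: A = zy² = 1.7×1.49² = 3.774 m²; P = 2y√(1+z²) = 2×1.49×1.972 = 5.877 m.
Hydraulic radius R = A/P = 3.774/5.877 = 0.6421 m.
Rearranging Manning's equation: n = (1/Q) A R^(2/3) S^(1/2) = (1/1.93) × 3.774 × 0.6421^(2/3) × √0.00025 = 0.023.

n = 0.023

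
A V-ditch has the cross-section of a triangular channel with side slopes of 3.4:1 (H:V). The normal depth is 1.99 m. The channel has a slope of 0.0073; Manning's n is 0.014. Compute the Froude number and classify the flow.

supercritical

For a triangular section with side slope z = 3.4: A = zy² = 3.4×1.99² = 13.46 m²; P = 2y√(1+z²) = 2×1.99×3.544 = 14.11 m.
Hydraulic radius R = A/P = 13.46/14.11 = 0.9546 m.
V = (1/n) R^(2/3) √S = (1/0.014) × 0.9546^(2/3) × √0.0073 = 5.917 m/s. Hydraulic depth D_h = A/T = 13.46/13.53 = 0.995 m.
Froude number Fr = V/√(g·D_h) = 5.917/√(9.81×0.995) = 1.89, which is greater than 1, so the flow is supercritical.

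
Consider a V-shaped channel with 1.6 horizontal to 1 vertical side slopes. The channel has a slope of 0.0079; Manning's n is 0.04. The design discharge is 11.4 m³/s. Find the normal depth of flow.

y_n = 1.92 m

Manning's equation rearranged: A R^(2/3) = nQ / (1·√S) = 0.04 × 11.4 / (√0.0079) = 5.13.
Try y = 1.45 m: A R^(2/3) = 2.432 — short.
Try y = 1.92 m: A R^(2/3) = 5.142 — matches.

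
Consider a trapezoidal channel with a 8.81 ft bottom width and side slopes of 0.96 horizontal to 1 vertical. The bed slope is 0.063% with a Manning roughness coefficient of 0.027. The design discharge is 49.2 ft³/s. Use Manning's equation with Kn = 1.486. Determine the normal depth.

Manning's equation rearranged: A R^(2/3) = nQ / (1.486·√S) = 0.027 × 49.2 / (1.486 × √0.00063) = 35.62.
Trying y = 2.6 ft: A R^(2/3) = 44.06 — over.
Trying y = 1.93 ft: A R^(2/3) = 26.4 — short.
Trying y = 2.3 ft: A R^(2/3) = 35.65 — matches.

y_n = 2.3 ft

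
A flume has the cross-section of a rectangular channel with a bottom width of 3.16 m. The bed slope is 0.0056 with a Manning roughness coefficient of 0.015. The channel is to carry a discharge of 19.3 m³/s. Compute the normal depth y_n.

Manning's equation rearranged: A R^(2/3) = nQ / (1·√S) = 0.015 × 19.3 / (√0.0056) = 3.869.
Trying y = 1.11 m: A R^(2/3) = 2.637 — low.
Trying y = 1.66 m: A R^(2/3) = 4.556 — high.
Trying y = 1.47 m: A R^(2/3) = 3.874 — matches.

y_n = 1.47 m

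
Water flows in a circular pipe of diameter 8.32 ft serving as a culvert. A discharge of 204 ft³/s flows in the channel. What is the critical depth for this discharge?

y_c = 3.53 ft

At critical depth, Q² T / (g A³) = 1, i.e. A³/T = Q²/g = 204²/32.2 = 1292.
Trying y = 2.99 ft: A³/T = 680.4 — low.
Trying y = 4.13 ft: A³/T = 2348 — high.
Trying y = 3.53 ft: A³/T = 1288 — close enough.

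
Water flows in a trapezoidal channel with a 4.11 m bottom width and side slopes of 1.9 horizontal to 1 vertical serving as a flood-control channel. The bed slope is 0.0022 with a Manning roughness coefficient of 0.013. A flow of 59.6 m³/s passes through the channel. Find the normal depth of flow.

y_n = 1.9 m

Manning's equation rearranged: A R^(2/3) = nQ / (1·√S) = 0.013 × 59.6 / (√0.0022) = 16.52.
At y = 1.35 m: A R^(2/3) = 8.459 — short.
At y = 2.38 m: A R^(2/3) = 26.12 — over.
At y = 1.9 m: A R^(2/3) = 16.52 — close enough.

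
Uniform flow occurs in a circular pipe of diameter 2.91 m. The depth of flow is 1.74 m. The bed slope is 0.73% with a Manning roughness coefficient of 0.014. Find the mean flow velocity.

For a circular section of diameter D = 2.91 m at depth y = 1.74 m, the central angle is θ = 2 arccos(1 − 2y/D) = 3.536 rad. Then A = (D²/8)(θ − sin θ) = 4.149 m² and P = Dθ/2 = 5.145 m.
Hydraulic radius R = A/P = 4.149/5.145 = 0.8065 m.
From Manning's equation, V = (1/n) R^(2/3) S^(1/2) = (1/0.014) × 0.8065^(2/3) × 0.0073^(1/2) = 5.29 m/s.

V = 5.29 m/s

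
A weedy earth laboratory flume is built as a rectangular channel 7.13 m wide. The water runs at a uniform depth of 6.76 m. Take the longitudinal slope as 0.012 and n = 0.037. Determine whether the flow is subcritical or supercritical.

subcritical

Flow area A = b·y = 7.13 × 6.76 = 48.2 m². Wetted perimeter P = b + 2y = 7.13 + 2×6.76 = 20.65 m.
Hydraulic radius R = A/P = 48.2/20.65 = 2.334 m.
V = (1/n) R^(2/3) √S = (1/0.037) × 2.334^(2/3) × √0.012 = 5.21 m/s. Hydraulic depth D_h = A/T = 48.2/7.13 = 6.76 m.
Froude number Fr = V/√(g·D_h) = 5.21/√(9.81×6.76) = 0.64, which is less than 1, so the flow is subcritical.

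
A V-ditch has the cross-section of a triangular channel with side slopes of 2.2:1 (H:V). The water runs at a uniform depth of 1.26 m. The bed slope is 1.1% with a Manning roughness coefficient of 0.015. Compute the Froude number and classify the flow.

For a triangular section with side slope z = 2.2: A = zy² = 2.2×1.26² = 3.493 m²; P = 2y√(1+z²) = 2×1.26×2.417 = 6.09 m.
Hydraulic radius R = A/P = 3.493/6.09 = 0.5735 m.
V = (1/n) R^(2/3) √S = (1/0.015) × 0.5735^(2/3) × √0.011 = 4.827 m/s. Hydraulic depth D_h = A/T = 3.493/5.544 = 0.63 m.
Froude number Fr = V/√(g·D_h) = 4.827/√(9.81×0.63) = 1.94, which is greater than 1, so the flow is supercritical.

supercritical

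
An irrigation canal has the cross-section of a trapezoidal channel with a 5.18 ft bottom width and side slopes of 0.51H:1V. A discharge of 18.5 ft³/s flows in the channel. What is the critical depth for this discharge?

At critical depth, Q² T / (g A³) = 1, i.e. A³/T = Q²/g = 18.5²/32.2 = 10.63.
At y = 0.914 ft: A³/T = 22.48 — high.
At y = 0.533 ft: A³/T = 4.287 — low.
At y = 0.717 ft: A³/T = 10.63 — ≈ 10.63.

y_c = 0.717 ft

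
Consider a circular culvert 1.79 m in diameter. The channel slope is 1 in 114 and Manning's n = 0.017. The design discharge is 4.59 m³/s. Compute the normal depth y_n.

y_n = 0.964 m

Manning's equation rearranged: A R^(2/3) = nQ / (1·√S) = 0.017 × 4.59 / (√0.008772) = 0.8331.
At y = 1.12 m: A R^(2/3) = 1.054 — too large.
At y = 0.828 m: A R^(2/3) = 0.6437 — too small.
At y = 0.964 m: A R^(2/3) = 0.8333 — ≈ 0.8331.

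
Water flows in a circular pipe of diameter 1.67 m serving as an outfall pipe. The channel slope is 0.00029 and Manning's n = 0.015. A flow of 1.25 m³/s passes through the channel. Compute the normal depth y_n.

Manning's equation rearranged: A R^(2/3) = nQ / (1·√S) = 0.015 × 1.25 / (√0.00029) = 1.101.
Trying y = 1 m: A R^(2/3) = 0.8195 — low.
Trying y = 1.55 m: A R^(2/3) = 1.315 — high.
Trying y = 1.24 m: A R^(2/3) = 1.103 — ≈ 1.101.

y_n = 1.24 m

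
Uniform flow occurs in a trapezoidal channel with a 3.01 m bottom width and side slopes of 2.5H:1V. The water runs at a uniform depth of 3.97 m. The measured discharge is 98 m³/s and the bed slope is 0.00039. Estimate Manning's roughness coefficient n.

n = 0.017

With bottom width b = 3.01 m and side slope z = 2.5: A = (b + zy)y = (3.01 + 2.5×3.97)×3.97 = 51.35 m²; P = b + 2y√(1+z²) = 3.01 + 2×3.97×2.693 = 24.39 m.
Hydraulic radius R = A/P = 51.35/24.39 = 2.106 m.
Rearranging Manning's equation: n = (1/Q) A R^(2/3) S^(1/2) = (1/98) × 51.35 × 2.106^(2/3) × √0.00039 = 0.017.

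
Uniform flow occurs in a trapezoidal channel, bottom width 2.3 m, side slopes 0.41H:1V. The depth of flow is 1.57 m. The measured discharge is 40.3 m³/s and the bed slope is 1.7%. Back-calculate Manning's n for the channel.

n = 0.013

With bottom width b = 2.3 m and side slope z = 0.41: A = (b + zy)y = (2.3 + 0.41×1.57)×1.57 = 4.622 m²; P = b + 2y√(1+z²) = 2.3 + 2×1.57×1.081 = 5.694 m.
Hydraulic radius R = A/P = 4.622/5.694 = 0.8117 m.
Rearranging Manning's equation: n = (1/Q) A R^(2/3) S^(1/2) = (1/40.3) × 4.622 × 0.8117^(2/3) × √0.017 = 0.013.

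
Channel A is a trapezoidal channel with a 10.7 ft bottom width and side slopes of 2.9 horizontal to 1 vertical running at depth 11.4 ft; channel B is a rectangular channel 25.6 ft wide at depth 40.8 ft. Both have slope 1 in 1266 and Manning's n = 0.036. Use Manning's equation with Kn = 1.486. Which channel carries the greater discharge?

Channel A: With bottom width b = 10.7 ft and side slope z = 2.9: A = (b + zy)y = (10.7 + 2.9×11.4)×11.4 = 498.9 ft²; P = b + 2y√(1+z²) = 10.7 + 2×11.4×3.068 = 80.64 ft. Hydraulic radius R = A/P = 498.9/80.64 = 6.186 ft. Q_A = (1.486/0.036)·498.9·6.186^(2/3)·√0.0007899 = 1950 ft³/s.
Channel B: Flow area A = b·y = 25.6 × 40.8 = 1044 ft². Wetted perimeter P = b + 2y = 25.6 + 2×40.8 = 107.2 ft. Hydraulic radius R = A/P = 1044/107.2 = 9.743 ft. Q_B = (1.486/0.036)·1044·9.743^(2/3)·√0.0007899 = 5528 ft³/s.
Q_A = 1950 ft³/s vs Q_B = 5528 ft³/s, so channel B carries more.

channel B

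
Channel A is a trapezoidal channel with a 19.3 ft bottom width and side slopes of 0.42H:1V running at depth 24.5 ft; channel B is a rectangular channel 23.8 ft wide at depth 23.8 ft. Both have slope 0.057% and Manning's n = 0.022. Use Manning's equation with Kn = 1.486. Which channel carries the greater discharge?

Channel A: With bottom width b = 19.3 ft and side slope z = 0.42: A = (b + zy)y = (19.3 + 0.42×24.5)×24.5 = 725 ft²; P = b + 2y√(1+z²) = 19.3 + 2×24.5×1.085 = 72.45 ft. Hydraulic radius R = A/P = 725/72.45 = 10.01 ft. Q_A = (1.486/0.022)·725·10.01^(2/3)·√0.00057 = 5429 ft³/s.
Channel B: Flow area A = b·y = 23.8 × 23.8 = 566.4 ft². Wetted perimeter P = b + 2y = 23.8 + 2×23.8 = 71.4 ft. Hydraulic radius R = A/P = 566.4/71.4 = 7.933 ft. Q_B = (1.486/0.022)·566.4·7.933^(2/3)·√0.00057 = 3633 ft³/s.
Q_A = 5429 ft³/s vs Q_B = 3633 ft³/s, so channel A carries more.

channel A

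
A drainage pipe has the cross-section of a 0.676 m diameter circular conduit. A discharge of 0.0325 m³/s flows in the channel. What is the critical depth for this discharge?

y_c = 0.109 m

At critical depth, Q² T / (g A³) = 1, i.e. A³/T = Q²/g = 0.0325²/9.81 = 0.0001077.
Try y = 0.124 m: A³/T = 0.0001758 — too large.
Try y = 0.0783 m: A³/T = 0.00002874 — too small.
Try y = 0.109 m: A³/T = 0.0001059 — close enough.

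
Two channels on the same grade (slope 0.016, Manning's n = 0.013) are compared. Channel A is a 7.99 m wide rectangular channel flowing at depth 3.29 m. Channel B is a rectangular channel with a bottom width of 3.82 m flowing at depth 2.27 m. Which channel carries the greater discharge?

Channel A: Flow area A = b·y = 7.99 × 3.29 = 26.29 m². Wetted perimeter P = b + 2y = 7.99 + 2×3.29 = 14.57 m. Hydraulic radius R = A/P = 26.29/14.57 = 1.804 m. Q_A = (1/0.013)·26.29·1.804^(2/3)·√0.016 = 379.1 m³/s.
Channel B: Flow area A = b·y = 3.82 × 2.27 = 8.671 m². Wetted perimeter P = b + 2y = 3.82 + 2×2.27 = 8.36 m. Hydraulic radius R = A/P = 8.671/8.36 = 1.037 m. Q_B = (1/0.013)·8.671·1.037^(2/3)·√0.016 = 86.46 m³/s.
Q_A = 379.1 m³/s vs Q_B = 86.46 m³/s, so channel A carries more.

channel A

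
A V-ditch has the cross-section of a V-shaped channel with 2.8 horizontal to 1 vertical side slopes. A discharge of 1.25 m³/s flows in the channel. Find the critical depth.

At critical depth, Q² T / (g A³) = 1, i.e. A³/T = Q²/g = 1.25²/9.81 = 0.1593.
Try y = 0.464 m: A³/T = 0.08431 — short.
Try y = 0.637 m: A³/T = 0.4111 — over.
Try y = 0.527 m: A³/T = 0.1593 — close enough.

y_c = 0.527 m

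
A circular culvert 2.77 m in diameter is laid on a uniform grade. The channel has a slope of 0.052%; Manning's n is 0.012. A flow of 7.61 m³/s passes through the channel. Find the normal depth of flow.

y_n = 1.96 m

Manning's equation rearranged: A R^(2/3) = nQ / (1·√S) = 0.012 × 7.61 / (√0.00052) = 4.005.
Try y = 2.28 m: A R^(2/3) = 4.735 — high.
Try y = 1.39 m: A R^(2/3) = 2.373 — low.
Try y = 1.96 m: A R^(2/3) = 4.005 — close enough.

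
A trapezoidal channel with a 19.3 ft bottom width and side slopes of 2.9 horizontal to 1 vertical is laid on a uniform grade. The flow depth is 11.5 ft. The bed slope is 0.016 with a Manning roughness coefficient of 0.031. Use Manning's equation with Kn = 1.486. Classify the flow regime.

supercritical

With bottom width b = 19.3 ft and side slope z = 2.9: A = (b + zy)y = (19.3 + 2.9×11.5)×11.5 = 605.5 ft²; P = b + 2y√(1+z²) = 19.3 + 2×11.5×3.068 = 89.85 ft.
Hydraulic radius R = A/P = 605.5/89.85 = 6.738 ft.
V = (1.486/n) R^(2/3) √S = (1.486/0.031) × 6.738^(2/3) × √0.016 = 21.63 ft/s. Hydraulic depth D_h = A/T = 605.5/86 = 7.04 ft.
Froude number Fr = V/√(g·D_h) = 21.63/√(32.2×7.04) = 1.44, which is greater than 1, so the flow is supercritical.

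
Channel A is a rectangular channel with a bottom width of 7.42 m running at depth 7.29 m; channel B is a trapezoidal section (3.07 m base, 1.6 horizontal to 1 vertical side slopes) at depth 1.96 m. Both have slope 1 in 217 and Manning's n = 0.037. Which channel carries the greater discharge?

Channel A: Flow area A = b·y = 7.42 × 7.29 = 54.09 m². Wetted perimeter P = b + 2y = 7.42 + 2×7.29 = 22 m. Hydraulic radius R = A/P = 54.09/22 = 2.459 m. Q_A = (1/0.037)·54.09·2.459^(2/3)·√0.004608 = 180.8 m³/s.
Channel B: With bottom width b = 3.07 m and side slope z = 1.6: A = (b + zy)y = (3.07 + 1.6×1.96)×1.96 = 12.16 m²; P = b + 2y√(1+z²) = 3.07 + 2×1.96×1.887 = 10.47 m. Hydraulic radius R = A/P = 12.16/10.47 = 1.162 m. Q_B = (1/0.037)·12.16·1.162^(2/3)·√0.004608 = 24.67 m³/s.
Q_A = 180.8 m³/s vs Q_B = 24.67 m³/s, so channel A carries more.

channel A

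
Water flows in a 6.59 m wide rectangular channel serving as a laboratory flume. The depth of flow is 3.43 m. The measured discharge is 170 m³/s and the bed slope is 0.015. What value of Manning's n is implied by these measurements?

Flow area A = b·y = 6.59 × 3.43 = 22.6 m². Wetted perimeter P = b + 2y = 6.59 + 2×3.43 = 13.45 m.
Hydraulic radius R = A/P = 22.6/13.45 = 1.681 m.
Rearranging Manning's equation: n = (1/Q) A R^(2/3) S^(1/2) = (1/170) × 22.6 × 1.681^(2/3) × √0.015 = 0.023.

n = 0.023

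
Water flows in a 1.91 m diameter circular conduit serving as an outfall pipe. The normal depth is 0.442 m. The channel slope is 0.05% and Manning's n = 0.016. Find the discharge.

For a circular section of diameter D = 1.91 m at depth y = 0.442 m, the central angle is θ = 2 arccos(1 − 2y/D) = 2.007 rad. Then A = (D²/8)(θ − sin θ) = 0.5022 m² and P = Dθ/2 = 1.917 m.
Hydraulic radius R = A/P = 0.5022/1.917 = 0.262 m.
Manning's equation: Q = (1/n) A R^(2/3) S^(1/2) = (1/0.016) × 0.5022 × 0.262^(2/3) × 0.0005^(1/2) = 0.287 m³/s.

Q = 0.287 m³/s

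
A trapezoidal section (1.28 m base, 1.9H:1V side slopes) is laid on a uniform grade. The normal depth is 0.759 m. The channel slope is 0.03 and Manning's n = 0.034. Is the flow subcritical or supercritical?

With bottom width b = 1.28 m and side slope z = 1.9: A = (b + zy)y = (1.28 + 1.9×0.759)×0.759 = 2.066 m²; P = b + 2y√(1+z²) = 1.28 + 2×0.759×2.147 = 4.539 m.
Hydraulic radius R = A/P = 2.066/4.539 = 0.4552 m.
V = (1/n) R^(2/3) √S = (1/0.034) × 0.4552^(2/3) × √0.03 = 3.014 m/s. Hydraulic depth D_h = A/T = 2.066/4.164 = 0.4962 m.
Froude number Fr = V/√(g·D_h) = 3.014/√(9.81×0.4962) = 1.37, which is greater than 1, so the flow is supercritical.

supercritical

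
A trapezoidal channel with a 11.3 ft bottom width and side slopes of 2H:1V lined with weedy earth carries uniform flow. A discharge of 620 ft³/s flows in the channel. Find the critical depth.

y_c = 3.64 ft

At critical depth, Q² T / (g A³) = 1, i.e. A³/T = Q²/g = 620²/32.2 = 11940.
At y = 2.58 ft: A³/T = 3542 — short.
At y = 4.45 ft: A³/T = 24960 — over.
At y = 3.64 ft: A³/T = 11960 — ≈ 11940.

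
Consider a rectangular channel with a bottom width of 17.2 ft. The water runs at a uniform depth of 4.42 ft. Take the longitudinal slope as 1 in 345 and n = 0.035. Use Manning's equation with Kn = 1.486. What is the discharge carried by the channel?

Flow area A = b·y = 17.2 × 4.42 = 76.02 ft². Wetted perimeter P = b + 2y = 17.2 + 2×4.42 = 26.04 ft.
Hydraulic radius R = A/P = 76.02/26.04 = 2.92 ft.
Manning's equation: Q = (1.486/n) A R^(2/3) S^(1/2) = (1.486/0.035) × 76.02 × 2.92^(2/3) × 0.002899^(1/2) = 355 ft³/s.

Q = 355 ft³/s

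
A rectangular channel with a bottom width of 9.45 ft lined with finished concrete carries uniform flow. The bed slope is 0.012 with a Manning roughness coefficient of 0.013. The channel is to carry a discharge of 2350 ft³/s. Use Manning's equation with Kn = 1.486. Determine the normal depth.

Manning's equation rearranged: A R^(2/3) = nQ / (1.486·√S) = 0.013 × 2350 / (1.486 × √0.012) = 187.7.
Trying y = 10.7 ft: A R^(2/3) = 223.1 — over.
Trying y = 7.49 ft: A R^(2/3) = 143.8 — short.
Trying y = 9.28 ft: A R^(2/3) = 187.7 — matches.

y_n = 9.28 ft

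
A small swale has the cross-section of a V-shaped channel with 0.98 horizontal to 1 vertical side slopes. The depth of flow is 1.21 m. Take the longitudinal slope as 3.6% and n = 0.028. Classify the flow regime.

For a triangular section with side slope z = 0.98: A = zy² = 0.98×1.21² = 1.435 m²; P = 2y√(1+z²) = 2×1.21×1.4 = 3.388 m.
Hydraulic radius R = A/P = 1.435/3.388 = 0.4235 m.
V = (1/n) R^(2/3) √S = (1/0.028) × 0.4235^(2/3) × √0.036 = 3.821 m/s. Hydraulic depth D_h = A/T = 1.435/2.372 = 0.605 m.
Froude number Fr = V/√(g·D_h) = 3.821/√(9.81×0.605) = 1.57, which is greater than 1, so the flow is supercritical.

supercritical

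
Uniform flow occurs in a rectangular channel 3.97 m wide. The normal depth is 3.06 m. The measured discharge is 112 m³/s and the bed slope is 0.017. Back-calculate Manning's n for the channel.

Flow area A = b·y = 3.97 × 3.06 = 12.15 m². Wetted perimeter P = b + 2y = 3.97 + 2×3.06 = 10.09 m.
Hydraulic radius R = A/P = 12.15/10.09 = 1.204 m.
Rearranging Manning's equation: n = (1/Q) A R^(2/3) S^(1/2) = (1/112) × 12.15 × 1.204^(2/3) × √0.017 = 0.016.

n = 0.016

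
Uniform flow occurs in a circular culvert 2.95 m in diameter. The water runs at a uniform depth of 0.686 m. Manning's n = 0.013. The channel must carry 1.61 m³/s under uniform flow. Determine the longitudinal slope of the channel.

S = 0.001

For a circular section of diameter D = 2.95 m at depth y = 0.686 m, the central angle is θ = 2 arccos(1 − 2y/D) = 2.013 rad. Then A = (D²/8)(θ − sin θ) = 1.206 m² and P = Dθ/2 = 2.969 m.
Hydraulic radius R = A/P = 1.206/2.969 = 0.4063 m.
From Manning's equation, S = [nQ / (1 A R^(2/3))]² = [0.013 × 1.61 / (1 × 1.206 × 0.4063^(2/3))]² = 0.001.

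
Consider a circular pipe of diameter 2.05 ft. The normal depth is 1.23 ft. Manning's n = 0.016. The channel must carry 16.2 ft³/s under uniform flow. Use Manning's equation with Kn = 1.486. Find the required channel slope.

For a circular section of diameter D = 2.05 ft at depth y = 1.23 ft, the central angle is θ = 2 arccos(1 − 2y/D) = 3.544 rad. Then A = (D²/8)(θ − sin θ) = 2.068 ft² and P = Dθ/2 = 3.633 ft.
Hydraulic radius R = A/P = 2.068/3.633 = 0.5692 ft.
From Manning's equation, S = [nQ / (1.486 A R^(2/3))]² = [0.016 × 16.2 / (1.486 × 2.068 × 0.5692^(2/3))]² = 0.0151.

S = 0.0151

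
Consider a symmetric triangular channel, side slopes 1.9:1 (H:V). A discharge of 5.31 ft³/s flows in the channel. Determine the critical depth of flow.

At critical depth, Q² T / (g A³) = 1, i.e. A³/T = Q²/g = 5.31²/32.2 = 0.8757.
Trying y = 0.771 ft: A³/T = 0.4918 — low.
Trying y = 0.865 ft: A³/T = 0.8741 — matches.

y_c = 0.865 ft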